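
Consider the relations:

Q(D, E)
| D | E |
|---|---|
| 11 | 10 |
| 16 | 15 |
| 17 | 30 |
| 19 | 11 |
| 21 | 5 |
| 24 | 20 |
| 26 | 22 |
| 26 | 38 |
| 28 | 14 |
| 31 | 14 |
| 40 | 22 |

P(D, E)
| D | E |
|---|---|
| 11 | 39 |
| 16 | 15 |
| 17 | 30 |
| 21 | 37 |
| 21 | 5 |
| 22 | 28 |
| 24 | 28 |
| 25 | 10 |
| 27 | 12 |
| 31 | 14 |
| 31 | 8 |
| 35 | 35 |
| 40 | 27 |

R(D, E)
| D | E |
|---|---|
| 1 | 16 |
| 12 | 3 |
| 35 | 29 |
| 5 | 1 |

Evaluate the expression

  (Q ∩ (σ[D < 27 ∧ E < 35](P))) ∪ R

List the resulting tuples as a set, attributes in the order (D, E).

Apply σ_{D < 27 ∧ E < 35}; surviving tuples: {(16, 15), (17, 30), (21, 5), (22, 28), (24, 28), (25, 10)}
Intersection: {(11, 10), (16, 15), (17, 30), (19, 11), (21, 5), (24, 20), (26, 22), (26, 38), (28, 14), (31, 14), (40, 22)} with {(16, 15), (17, 30), (21, 5), (22, 28), (24, 28), (25, 10)} → {(16, 15), (17, 30), (21, 5)}
Union: {(16, 15), (17, 30), (21, 5)} with {(1, 16), (12, 3), (35, 29), (5, 1)} → {(1, 16), (12, 3), (16, 15), (17, 30), (21, 5), (35, 29), (5, 1)}

{(1, 16), (12, 3), (16, 15), (17, 30), (21, 5), (35, 29), (5, 1)}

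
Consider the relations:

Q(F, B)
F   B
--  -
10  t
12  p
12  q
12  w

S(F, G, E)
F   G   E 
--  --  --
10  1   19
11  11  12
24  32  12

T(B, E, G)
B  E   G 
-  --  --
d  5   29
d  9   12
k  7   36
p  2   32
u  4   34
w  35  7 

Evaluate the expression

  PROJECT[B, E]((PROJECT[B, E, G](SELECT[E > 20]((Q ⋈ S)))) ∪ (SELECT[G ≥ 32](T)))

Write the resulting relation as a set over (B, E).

{(k, 7), (p, 2), (u, 4)}

Q ⋈ S (natural join on F): {(10, t, 1, 19)}
Apply σ_{E > 20}; surviving tuples: {}
Keep only column(s) B, E, G: {}
Apply σ_{G ≥ 32}; surviving tuples: {(k, 7, 36), (p, 2, 32), (u, 4, 34)}
Union: {} with {(k, 7, 36), (p, 2, 32), (u, 4, 34)} → {(k, 7, 36), (p, 2, 32), (u, 4, 34)}
Keep only column(s) B, E: {(k, 7), (p, 2), (u, 4)}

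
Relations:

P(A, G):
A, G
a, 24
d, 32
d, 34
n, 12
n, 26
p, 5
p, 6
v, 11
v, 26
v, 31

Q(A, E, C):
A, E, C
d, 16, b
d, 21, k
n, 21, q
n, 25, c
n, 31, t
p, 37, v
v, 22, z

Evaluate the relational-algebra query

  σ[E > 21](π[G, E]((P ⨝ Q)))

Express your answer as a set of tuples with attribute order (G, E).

{(11, 22), (12, 25), (12, 31), (26, 22), (26, 25), (26, 31), (31, 22), (5, 37), (6, 37)}

Joining P and Q on A yields {(d, 32, 16, b), (d, 32, 21, k), (d, 34, 16, b), (d, 34, 21, k), (n, 12, 21, q), (n, 12, 25, c), (n, 12, 31, t), (n, 26, 21, q), (n, 26, 25, c), (n, 26, 31, t), (p, 5, 37, v), (p, 6, 37, v), (v, 11, 22, z), (v, 26, 22, z), (v, 31, 22, z)}.
π[G, E]: project onto (G, E) → {(11, 22), (12, 21), (12, 25), (12, 31), (26, 21), (26, 22), (26, 25), (26, 31), (31, 22), (32, 16), (32, 21), (34, 16), (34, 21), (5, 37), (6, 37)}
Apply σ_{E > 21}; surviving tuples: {(11, 22), (12, 25), (12, 31), (26, 22), (26, 25), (26, 31), (31, 22), (5, 37), (6, 37)}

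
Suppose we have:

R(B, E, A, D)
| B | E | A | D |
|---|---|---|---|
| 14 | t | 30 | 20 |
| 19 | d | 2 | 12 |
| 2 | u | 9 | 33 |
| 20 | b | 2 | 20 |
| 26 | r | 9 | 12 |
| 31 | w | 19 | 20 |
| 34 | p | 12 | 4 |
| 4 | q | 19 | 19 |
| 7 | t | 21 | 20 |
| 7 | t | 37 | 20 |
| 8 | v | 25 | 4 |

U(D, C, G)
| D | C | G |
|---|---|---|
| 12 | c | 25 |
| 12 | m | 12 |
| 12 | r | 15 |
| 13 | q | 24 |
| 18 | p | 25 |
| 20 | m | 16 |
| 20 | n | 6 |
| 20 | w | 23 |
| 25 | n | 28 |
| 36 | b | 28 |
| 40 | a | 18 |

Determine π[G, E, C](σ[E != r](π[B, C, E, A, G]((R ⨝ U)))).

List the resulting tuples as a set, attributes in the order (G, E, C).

{(12, d, m), (15, d, r), (16, b, m), (16, t, m), (16, w, m), (23, b, w), (23, t, w), (23, w, w), (25, d, c), (6, b, n), (6, t, n), (6, w, n)}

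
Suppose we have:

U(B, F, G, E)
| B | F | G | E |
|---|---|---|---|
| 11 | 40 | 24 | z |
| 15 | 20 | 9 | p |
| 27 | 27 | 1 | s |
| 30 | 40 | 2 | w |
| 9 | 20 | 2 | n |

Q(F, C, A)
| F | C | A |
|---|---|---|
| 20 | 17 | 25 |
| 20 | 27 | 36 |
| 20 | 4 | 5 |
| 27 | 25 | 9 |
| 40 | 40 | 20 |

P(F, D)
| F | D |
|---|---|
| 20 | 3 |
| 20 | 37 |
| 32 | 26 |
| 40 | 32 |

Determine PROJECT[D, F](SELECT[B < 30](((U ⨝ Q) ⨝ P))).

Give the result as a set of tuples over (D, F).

U ⋈ Q (natural join on F): {(11, 40, 24, z, 40, 20), (15, 20, 9, p, 17, 25), (15, 20, 9, p, 27, 36), (15, 20, 9, p, 4, 5), (27, 27, 1, s, 25, 9), (30, 40, 2, w, 40, 20), (9, 20, 2, n, 17, 25), (9, 20, 2, n, 27, 36), (9, 20, 2, n, 4, 5)}
(U ⨝ Q) ⋈ P (natural join on F): {(11, 40, 24, z, 40, 20, 32), (15, 20, 9, p, 17, 25, 3), (15, 20, 9, p, 17, 25, 37), (15, 20, 9, p, 27, 36, 3), (15, 20, 9, p, 27, 36, 37), (15, 20, 9, p, 4, 5, 3), (15, 20, 9, p, 4, 5, 37), (30, 40, 2, w, 40, 20, 32), (9, 20, 2, n, 17, 25, 3), (9, 20, 2, n, 17, 25, 37), (9, 20, 2, n, 27, 36, 3), (9, 20, 2, n, 27, 36, 37), (9, 20, 2, n, 4, 5, 3), (9, 20, 2, n, 4, 5, 37)}
Selection B < 30: {(11, 40, 24, z, 40, 20, 32), (15, 20, 9, p, 17, 25, 3), (15, 20, 9, p, 17, 25, 37), (15, 20, 9, p, 27, 36, 3), (15, 20, 9, p, 27, 36, 37), (15, 20, 9, p, 4, 5, 3), (15, 20, 9, p, 4, 5, 37), (9, 20, 2, n, 17, 25, 3), (9, 20, 2, n, 17, 25, 37), (9, 20, 2, n, 27, 36, 3), (9, 20, 2, n, 27, 36, 37), (9, 20, 2, n, 4, 5, 3), (9, 20, 2, n, 4, 5, 37)}
π[D, F]: project onto (D, F) (10 duplicate(s) eliminated) → {(3, 20), (32, 40), (37, 20)}

{(3, 20), (32, 40), (37, 20)}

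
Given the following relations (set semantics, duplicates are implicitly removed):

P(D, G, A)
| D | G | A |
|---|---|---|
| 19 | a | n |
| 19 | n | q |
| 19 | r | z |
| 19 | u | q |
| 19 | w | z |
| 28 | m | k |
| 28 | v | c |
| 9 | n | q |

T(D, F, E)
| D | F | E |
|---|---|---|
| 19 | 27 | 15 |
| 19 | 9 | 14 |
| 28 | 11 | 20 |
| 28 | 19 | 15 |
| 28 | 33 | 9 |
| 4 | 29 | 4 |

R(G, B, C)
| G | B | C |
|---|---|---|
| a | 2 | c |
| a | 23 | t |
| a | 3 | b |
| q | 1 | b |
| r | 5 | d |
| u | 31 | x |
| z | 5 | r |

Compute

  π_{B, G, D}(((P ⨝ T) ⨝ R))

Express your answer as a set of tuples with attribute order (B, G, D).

P ⋈ T (natural join on D): {(19, a, n, 27, 15), (19, a, n, 9, 14), (19, n, q, 27, 15), (19, n, q, 9, 14), (19, r, z, 27, 15), (19, r, z, 9, 14), (19, u, q, 27, 15), (19, u, q, 9, 14), (19, w, z, 27, 15), (19, w, z, 9, 14), (28, m, k, 11, 20), (28, m, k, 19, 15), (28, m, k, 33, 9), (28, v, c, 11, 20), (28, v, c, 19, 15), (28, v, c, 33, 9)}
(P ⨝ T) ⋈ R (natural join on G): {(19, a, n, 27, 15, 2, c), (19, a, n, 27, 15, 23, t), (19, a, n, 27, 15, 3, b), (19, a, n, 9, 14, 2, c), (19, a, n, 9, 14, 23, t), (19, a, n, 9, 14, 3, b), (19, r, z, 27, 15, 5, d), (19, r, z, 9, 14, 5, d), (19, u, q, 27, 15, 31, x), (19, u, q, 9, 14, 31, x)}
π[B, G, D]: project onto (B, G, D) (5 duplicate(s) eliminated) → {(2, a, 19), (23, a, 19), (3, a, 19), (31, u, 19), (5, r, 19)}

{(2, a, 19), (23, a, 19), (3, a, 19), (31, u, 19), (5, r, 19)}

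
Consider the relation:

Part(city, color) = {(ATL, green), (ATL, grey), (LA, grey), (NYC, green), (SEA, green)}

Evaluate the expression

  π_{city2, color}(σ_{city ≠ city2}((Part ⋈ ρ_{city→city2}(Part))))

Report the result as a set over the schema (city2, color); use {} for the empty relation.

{(ATL, green), (ATL, grey), (LA, grey), (NYC, green), (SEA, green)}

ρ[city→city2]: schema becomes (city2, color); tuples unchanged.
Natural join on color: {(ATL, green, ATL), (ATL, green, NYC), (ATL, green, SEA), (ATL, grey, ATL), (ATL, grey, LA), (LA, grey, ATL), (LA, grey, LA), (NYC, green, ATL), (NYC, green, NYC), (NYC, green, SEA), (SEA, green, ATL), (SEA, green, NYC), (SEA, green, SEA)}
Filtering on city ≠ city2 leaves {(ATL, green, NYC), (ATL, green, SEA), (ATL, grey, LA), (LA, grey, ATL), (NYC, green, ATL), (NYC, green, SEA), (SEA, green, ATL), (SEA, green, NYC)}.
π[city2, color]: project onto (city2, color) (3 duplicate(s) eliminated) → {(ATL, green), (ATL, grey), (LA, grey), (NYC, green), (SEA, green)}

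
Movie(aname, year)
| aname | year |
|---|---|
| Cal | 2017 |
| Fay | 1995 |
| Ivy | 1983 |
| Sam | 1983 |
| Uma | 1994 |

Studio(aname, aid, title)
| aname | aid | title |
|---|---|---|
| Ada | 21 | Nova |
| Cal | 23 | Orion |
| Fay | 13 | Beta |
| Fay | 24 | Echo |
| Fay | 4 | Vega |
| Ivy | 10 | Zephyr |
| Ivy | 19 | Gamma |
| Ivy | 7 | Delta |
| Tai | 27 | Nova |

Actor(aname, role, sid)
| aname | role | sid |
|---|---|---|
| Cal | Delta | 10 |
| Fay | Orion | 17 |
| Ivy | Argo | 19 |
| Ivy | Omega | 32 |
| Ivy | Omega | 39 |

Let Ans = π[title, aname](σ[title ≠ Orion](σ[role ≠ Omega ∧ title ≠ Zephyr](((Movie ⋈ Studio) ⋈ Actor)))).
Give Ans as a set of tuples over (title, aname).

{(Beta, Fay), (Delta, Ivy), (Echo, Fay), (Gamma, Ivy), (Vega, Fay)}

Movie ⋈ Studio (natural join on aname): {(Cal, 2017, 23, Orion), (Fay, 1995, 13, Beta), (Fay, 1995, 24, Echo), (Fay, 1995, 4, Vega), (Ivy, 1983, 10, Zephyr), (Ivy, 1983, 19, Gamma), (Ivy, 1983, 7, Delta)}
(Movie ⋈ Studio) ⋈ Actor (natural join on aname): {(Cal, 2017, 23, Orion, Delta, 10), (Fay, 1995, 13, Beta, Orion, 17), (Fay, 1995, 24, Echo, Orion, 17), (Fay, 1995, 4, Vega, Orion, 17), (Ivy, 1983, 10, Zephyr, Argo, 19), (Ivy, 1983, 10, Zephyr, Omega, 32), (Ivy, 1983, 10, Zephyr, Omega, 39), (Ivy, 1983, 19, Gamma, Argo, 19), (Ivy, 1983, 19, Gamma, Omega, 32), (Ivy, 1983, 19, Gamma, Omega, 39), (Ivy, 1983, 7, Delta, Argo, 19), (Ivy, 1983, 7, Delta, Omega, 32), (Ivy, 1983, 7, Delta, Omega, 39)}
σ[role ≠ Omega ∧ title ≠ Zephyr]: keep tuples satisfying role ≠ Omega ∧ title ≠ Zephyr → {(Cal, 2017, 23, Orion, Delta, 10), (Fay, 1995, 13, Beta, Orion, 17), (Fay, 1995, 24, Echo, Orion, 17), (Fay, 1995, 4, Vega, Orion, 17), (Ivy, 1983, 19, Gamma, Argo, 19), (Ivy, 1983, 7, Delta, Argo, 19)}
σ[title ≠ Orion]: keep tuples satisfying title ≠ Orion → {(Fay, 1995, 13, Beta, Orion, 17), (Fay, 1995, 24, Echo, Orion, 17), (Fay, 1995, 4, Vega, Orion, 17), (Ivy, 1983, 19, Gamma, Argo, 19), (Ivy, 1983, 7, Delta, Argo, 19)}
π_{title, aname} gives {(Beta, Fay), (Delta, Ivy), (Echo, Fay), (Gamma, Ivy), (Vega, Fay)}.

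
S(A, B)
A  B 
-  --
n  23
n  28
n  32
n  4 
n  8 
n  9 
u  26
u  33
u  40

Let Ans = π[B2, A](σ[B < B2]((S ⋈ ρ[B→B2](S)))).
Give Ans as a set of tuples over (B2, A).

{(23, n), (28, n), (32, n), (33, u), (40, u), (8, n), (9, n)}

ρ[B→B2]: schema becomes (A, B2); tuples unchanged.
Joining S and ρ[B→B2](S) on A yields {(n, 23, 23), (n, 23, 28), (n, 23, 32), (n, 23, 4), (n, 23, 8), (n, 23, 9), (n, 28, 23), (n, 28, 28), (n, 28, 32), (n, 28, 4), (n, 28, 8), (n, 28, 9), (n, 32, 23), (n, 32, 28), (n, 32, 32), (n, 32, 4), (n, 32, 8), (n, 32, 9), (n, 4, 23), (n, 4, 28), (n, 4, 32), (n, 4, 4), (n, 4, 8), (n, 4, 9), (n, 8, 23), (n, 8, 28), (n, 8, 32), (n, 8, 4), (n, 8, 8), (n, 8, 9), (n, 9, 23), (n, 9, 28), (n, 9, 32), (n, 9, 4), (n, 9, 8), (n, 9, 9), (u, 26, 26), (u, 26, 33), (u, 26, 40), (u, 33, 26), (u, 33, 33), (u, 33, 40), (u, 40, 26), (u, 40, 33), (u, 40, 40)}.
Filtering on B < B2 leaves {(n, 23, 28), (n, 23, 32), (n, 28, 32), (n, 4, 23), (n, 4, 28), (n, 4, 32), (n, 4, 8), (n, 4, 9), (n, 8, 23), (n, 8, 28), (n, 8, 32), (n, 8, 9), (n, 9, 23), (n, 9, 28), (n, 9, 32), (u, 26, 33), (u, 26, 40), (u, 33, 40)}.
π_{B2, A} gives {(23, n), (28, n), (32, n), (33, u), (40, u), (8, n), (9, n)} (11 duplicate(s) eliminated).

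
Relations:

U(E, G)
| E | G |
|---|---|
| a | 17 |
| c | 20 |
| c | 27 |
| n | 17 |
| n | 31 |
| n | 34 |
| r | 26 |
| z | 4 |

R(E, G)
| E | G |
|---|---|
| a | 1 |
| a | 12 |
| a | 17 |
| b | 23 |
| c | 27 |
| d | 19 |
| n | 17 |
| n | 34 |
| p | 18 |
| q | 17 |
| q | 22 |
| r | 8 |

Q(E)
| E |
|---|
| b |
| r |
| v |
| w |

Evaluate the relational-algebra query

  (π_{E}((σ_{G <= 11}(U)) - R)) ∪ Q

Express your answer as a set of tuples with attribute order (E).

Filtering on G <= 11 leaves {(z, 4)}.
Taking the difference: {(z, 4)}
Keep only column(s) E: {z}
Taking the union: {b, r, v, w, z}

{b, r, v, w, z}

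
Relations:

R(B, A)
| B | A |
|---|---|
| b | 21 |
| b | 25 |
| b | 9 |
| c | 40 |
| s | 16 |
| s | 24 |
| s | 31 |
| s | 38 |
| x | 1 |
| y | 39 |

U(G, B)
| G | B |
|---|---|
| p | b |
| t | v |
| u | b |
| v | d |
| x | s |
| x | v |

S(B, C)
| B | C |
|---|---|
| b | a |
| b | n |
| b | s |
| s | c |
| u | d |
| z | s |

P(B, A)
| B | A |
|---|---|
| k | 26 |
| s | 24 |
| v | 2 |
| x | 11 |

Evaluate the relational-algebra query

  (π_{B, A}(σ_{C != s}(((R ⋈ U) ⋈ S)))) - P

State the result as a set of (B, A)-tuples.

R ⋈ U (natural join on B): {(b, 21, p), (b, 21, u), (b, 25, p), (b, 25, u), (b, 9, p), (b, 9, u), (s, 16, x), (s, 24, x), (s, 31, x), (s, 38, x)}
(R ⋈ U) ⋈ S (natural join on B): {(b, 21, p, a), (b, 21, p, n), (b, 21, p, s), (b, 21, u, a), (b, 21, u, n), (b, 21, u, s), (b, 25, p, a), (b, 25, p, n), (b, 25, p, s), (b, 25, u, a), (b, 25, u, n), (b, 25, u, s), (b, 9, p, a), (b, 9, p, n), (b, 9, p, s), (b, 9, u, a), (b, 9, u, n), (b, 9, u, s), (s, 16, x, c), (s, 24, x, c), (s, 31, x, c), (s, 38, x, c)}
Selection C != s: {(b, 21, p, a), (b, 21, p, n), (b, 21, u, a), (b, 21, u, n), (b, 25, p, a), (b, 25, p, n), (b, 25, u, a), (b, 25, u, n), (b, 9, p, a), (b, 9, p, n), (b, 9, u, a), (b, 9, u, n), (s, 16, x, c), (s, 24, x, c), (s, 31, x, c), (s, 38, x, c)}
Projecting to B, A (9 duplicate(s) eliminated): {(b, 21), (b, 25), (b, 9), (s, 16), (s, 24), (s, 31), (s, 38)}
Taking the difference: {(b, 21), (b, 25), (b, 9), (s, 16), (s, 31), (s, 38)}

{(b, 21), (b, 25), (b, 9), (s, 16), (s, 31), (s, 38)}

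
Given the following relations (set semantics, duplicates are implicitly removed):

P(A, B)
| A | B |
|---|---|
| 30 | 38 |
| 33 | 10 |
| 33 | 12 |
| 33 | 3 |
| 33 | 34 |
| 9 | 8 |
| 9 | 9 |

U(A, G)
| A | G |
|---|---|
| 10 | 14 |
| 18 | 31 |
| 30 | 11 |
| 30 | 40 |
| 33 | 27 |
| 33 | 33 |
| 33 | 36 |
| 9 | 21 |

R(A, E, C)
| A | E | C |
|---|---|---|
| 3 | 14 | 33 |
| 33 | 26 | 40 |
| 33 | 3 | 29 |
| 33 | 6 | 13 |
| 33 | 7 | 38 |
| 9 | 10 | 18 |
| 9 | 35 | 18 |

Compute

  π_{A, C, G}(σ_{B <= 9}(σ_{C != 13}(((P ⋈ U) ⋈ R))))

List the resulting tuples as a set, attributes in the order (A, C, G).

Natural join on A: {(30, 38, 11), (30, 38, 40), (33, 10, 27), (33, 10, 33), (33, 10, 36), (33, 12, 27), (33, 12, 33), (33, 12, 36), (33, 3, 27), (33, 3, 33), (33, 3, 36), (33, 34, 27), (33, 34, 33), (33, 34, 36), (9, 8, 21), (9, 9, 21)}
Natural join on A: {(33, 10, 27, 26, 40), (33, 10, 27, 3, 29), (33, 10, 27, 6, 13), (33, 10, 27, 7, 38), (33, 10, 33, 26, 40), (33, 10, 33, 3, 29), (33, 10, 33, 6, 13), (33, 10, 33, 7, 38), (33, 10, 36, 26, 40), (33, 10, 36, 3, 29), (33, 10, 36, 6, 13), (33, 10, 36, 7, 38), (33, 12, 27, 26, 40), (33, 12, 27, 3, 29), (33, 12, 27, 6, 13), (33, 12, 27, 7, 38), (33, 12, 33, 26, 40), (33, 12, 33, 3, 29), (33, 12, 33, 6, 13), (33, 12, 33, 7, 38), (33, 12, 36, 26, 40), (33, 12, 36, 3, 29), (33, 12, 36, 6, 13), (33, 12, 36, 7, 38), (33, 3, 27, 26, 40), (33, 3, 27, 3, 29), (33, 3, 27, 6, 13), (33, 3, 27, 7, 38), (33, 3, 33, 26, 40), (33, 3, 33, 3, 29), (33, 3, 33, 6, 13), (33, 3, 33, 7, 38), (33, 3, 36, 26, 40), (33, 3, 36, 3, 29), (33, 3, 36, 6, 13), (33, 3, 36, 7, 38), (33, 34, 27, 26, 40), (33, 34, 27, 3, 29), (33, 34, 27, 6, 13), (33, 34, 27, 7, 38), (33, 34, 33, 26, 40), (33, 34, 33, 3, 29), (33, 34, 33, 6, 13), (33, 34, 33, 7, 38), (33, 34, 36, 26, 40), (33, 34, 36, 3, 29), (33, 34, 36, 6, 13), (33, 34, 36, 7, 38), (9, 8, 21, 10, 18), (9, 8, 21, 35, 18), (9, 9, 21, 10, 18), (9, 9, 21, 35, 18)}
Filtering on C != 13 leaves {(33, 10, 27, 26, 40), (33, 10, 27, 3, 29), (33, 10, 27, 7, 38), (33, 10, 33, 26, 40), (33, 10, 33, 3, 29), (33, 10, 33, 7, 38), (33, 10, 36, 26, 40), (33, 10, 36, 3, 29), (33, 10, 36, 7, 38), (33, 12, 27, 26, 40), (33, 12, 27, 3, 29), (33, 12, 27, 7, 38), (33, 12, 33, 26, 40), (33, 12, 33, 3, 29), (33, 12, 33, 7, 38), (33, 12, 36, 26, 40), (33, 12, 36, 3, 29), (33, 12, 36, 7, 38), (33, 3, 27, 26, 40), (33, 3, 27, 3, 29), (33, 3, 27, 7, 38), (33, 3, 33, 26, 40), (33, 3, 33, 3, 29), (33, 3, 33, 7, 38), (33, 3, 36, 26, 40), (33, 3, 36, 3, 29), (33, 3, 36, 7, 38), (33, 34, 27, 26, 40), (33, 34, 27, 3, 29), (33, 34, 27, 7, 38), (33, 34, 33, 26, 40), (33, 34, 33, 3, 29), (33, 34, 33, 7, 38), (33, 34, 36, 26, 40), (33, 34, 36, 3, 29), (33, 34, 36, 7, 38), (9, 8, 21, 10, 18), (9, 8, 21, 35, 18), (9, 9, 21, 10, 18), (9, 9, 21, 35, 18)}.
Filtering on B <= 9 leaves {(33, 3, 27, 26, 40), (33, 3, 27, 3, 29), (33, 3, 27, 7, 38), (33, 3, 33, 26, 40), (33, 3, 33, 3, 29), (33, 3, 33, 7, 38), (33, 3, 36, 26, 40), (33, 3, 36, 3, 29), (33, 3, 36, 7, 38), (9, 8, 21, 10, 18), (9, 8, 21, 35, 18), (9, 9, 21, 10, 18), (9, 9, 21, 35, 18)}.
π[A, C, G]: project onto (A, C, G) (3 duplicate(s) eliminated) → {(33, 29, 27), (33, 29, 33), (33, 29, 36), (33, 38, 27), (33, 38, 33), (33, 38, 36), (33, 40, 27), (33, 40, 33), (33, 40, 36), (9, 18, 21)}

{(33, 29, 27), (33, 29, 33), (33, 29, 36), (33, 38, 27), (33, 38, 33), (33, 38, 36), (33, 40, 27), (33, 40, 33), (33, 40, 36), (9, 18, 21)}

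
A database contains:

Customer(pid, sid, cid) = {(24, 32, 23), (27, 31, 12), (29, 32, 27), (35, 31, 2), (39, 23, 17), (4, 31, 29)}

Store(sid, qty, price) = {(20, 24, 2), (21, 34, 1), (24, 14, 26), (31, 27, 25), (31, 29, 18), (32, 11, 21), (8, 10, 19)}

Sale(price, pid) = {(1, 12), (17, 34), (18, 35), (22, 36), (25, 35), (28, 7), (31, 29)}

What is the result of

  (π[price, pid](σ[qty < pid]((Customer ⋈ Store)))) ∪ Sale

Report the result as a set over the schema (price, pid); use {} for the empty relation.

Joining Customer and Store on sid yields {(24, 32, 23, 11, 21), (27, 31, 12, 27, 25), (27, 31, 12, 29, 18), (29, 32, 27, 11, 21), (35, 31, 2, 27, 25), (35, 31, 2, 29, 18), (4, 31, 29, 27, 25), (4, 31, 29, 29, 18)}.
Apply σ_{qty < pid}; surviving tuples: {(24, 32, 23, 11, 21), (29, 32, 27, 11, 21), (35, 31, 2, 27, 25), (35, 31, 2, 29, 18)}
Keep only column(s) price, pid: {(18, 35), (21, 24), (21, 29), (25, 35)}
Set union of the two operands is {(1, 12), (17, 34), (18, 35), (21, 24), (21, 29), (22, 36), (25, 35), (28, 7), (31, 29)}.

{(1, 12), (17, 34), (18, 35), (21, 24), (21, 29), (22, 36), (25, 35), (28, 7), (31, 29)}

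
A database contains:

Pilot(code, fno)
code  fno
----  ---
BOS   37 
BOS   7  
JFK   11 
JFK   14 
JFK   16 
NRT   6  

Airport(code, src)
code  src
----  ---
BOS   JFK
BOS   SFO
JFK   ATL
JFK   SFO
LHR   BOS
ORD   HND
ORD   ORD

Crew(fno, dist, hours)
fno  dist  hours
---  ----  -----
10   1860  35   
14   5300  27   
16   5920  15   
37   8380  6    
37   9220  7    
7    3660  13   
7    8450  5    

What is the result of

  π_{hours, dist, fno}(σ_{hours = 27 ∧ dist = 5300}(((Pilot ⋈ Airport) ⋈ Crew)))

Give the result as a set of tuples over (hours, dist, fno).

Natural join on code: {(BOS, 37, JFK), (BOS, 37, SFO), (BOS, 7, JFK), (BOS, 7, SFO), (JFK, 11, ATL), (JFK, 11, SFO), (JFK, 14, ATL), (JFK, 14, SFO), (JFK, 16, ATL), (JFK, 16, SFO)}
Natural join on fno: {(BOS, 37, JFK, 8380, 6), (BOS, 37, JFK, 9220, 7), (BOS, 37, SFO, 8380, 6), (BOS, 37, SFO, 9220, 7), (BOS, 7, JFK, 3660, 13), (BOS, 7, JFK, 8450, 5), (BOS, 7, SFO, 3660, 13), (BOS, 7, SFO, 8450, 5), (JFK, 14, ATL, 5300, 27), (JFK, 14, SFO, 5300, 27), (JFK, 16, ATL, 5920, 15), (JFK, 16, SFO, 5920, 15)}
Selection hours = 27 ∧ dist = 5300: {(JFK, 14, ATL, 5300, 27), (JFK, 14, SFO, 5300, 27)}
Projecting to hours, dist, fno (1 duplicate(s) eliminated): {(27, 5300, 14)}

{(27, 5300, 14)}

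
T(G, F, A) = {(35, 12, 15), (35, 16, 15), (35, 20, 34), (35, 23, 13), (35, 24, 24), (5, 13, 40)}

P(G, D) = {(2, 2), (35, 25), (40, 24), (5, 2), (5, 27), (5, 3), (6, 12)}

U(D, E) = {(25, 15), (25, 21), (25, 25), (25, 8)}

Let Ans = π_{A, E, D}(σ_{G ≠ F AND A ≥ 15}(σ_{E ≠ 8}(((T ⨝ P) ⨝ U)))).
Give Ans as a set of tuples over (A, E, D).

Joining T and P on G yields {(35, 12, 15, 25), (35, 16, 15, 25), (35, 20, 34, 25), (35, 23, 13, 25), (35, 24, 24, 25), (5, 13, 40, 2), (5, 13, 40, 27), (5, 13, 40, 3)}.
Joining (T ⨝ P) and U on D yields {(35, 12, 15, 25, 15), (35, 12, 15, 25, 21), (35, 12, 15, 25, 25), (35, 12, 15, 25, 8), (35, 16, 15, 25, 15), (35, 16, 15, 25, 21), (35, 16, 15, 25, 25), (35, 16, 15, 25, 8), (35, 20, 34, 25, 15), (35, 20, 34, 25, 21), (35, 20, 34, 25, 25), (35, 20, 34, 25, 8), (35, 23, 13, 25, 15), (35, 23, 13, 25, 21), (35, 23, 13, 25, 25), (35, 23, 13, 25, 8), (35, 24, 24, 25, 15), (35, 24, 24, 25, 21), (35, 24, 24, 25, 25), (35, 24, 24, 25, 8)}.
σ[E ≠ 8]: keep tuples satisfying E ≠ 8 → {(35, 12, 15, 25, 15), (35, 12, 15, 25, 21), (35, 12, 15, 25, 25), (35, 16, 15, 25, 15), (35, 16, 15, 25, 21), (35, 16, 15, 25, 25), (35, 20, 34, 25, 15), (35, 20, 34, 25, 21), (35, 20, 34, 25, 25), (35, 23, 13, 25, 15), (35, 23, 13, 25, 21), (35, 23, 13, 25, 25), (35, 24, 24, 25, 15), (35, 24, 24, 25, 21), (35, 24, 24, 25, 25)}
σ[G ≠ F AND A ≥ 15]: keep tuples satisfying G ≠ F AND A ≥ 15 → {(35, 12, 15, 25, 15), (35, 12, 15, 25, 21), (35, 12, 15, 25, 25), (35, 16, 15, 25, 15), (35, 16, 15, 25, 21), (35, 16, 15, 25, 25), (35, 20, 34, 25, 15), (35, 20, 34, 25, 21), (35, 20, 34, 25, 25), (35, 24, 24, 25, 15), (35, 24, 24, 25, 21), (35, 24, 24, 25, 25)}
π_{A, E, D} gives {(15, 15, 25), (15, 21, 25), (15, 25, 25), (24, 15, 25), (24, 21, 25), (24, 25, 25), (34, 15, 25), (34, 21, 25), (34, 25, 25)} (3 duplicate(s) eliminated).

{(15, 15, 25), (15, 21, 25), (15, 25, 25), (24, 15, 25), (24, 21, 25), (24, 25, 25), (34, 15, 25), (34, 21, 25), (34, 25, 25)}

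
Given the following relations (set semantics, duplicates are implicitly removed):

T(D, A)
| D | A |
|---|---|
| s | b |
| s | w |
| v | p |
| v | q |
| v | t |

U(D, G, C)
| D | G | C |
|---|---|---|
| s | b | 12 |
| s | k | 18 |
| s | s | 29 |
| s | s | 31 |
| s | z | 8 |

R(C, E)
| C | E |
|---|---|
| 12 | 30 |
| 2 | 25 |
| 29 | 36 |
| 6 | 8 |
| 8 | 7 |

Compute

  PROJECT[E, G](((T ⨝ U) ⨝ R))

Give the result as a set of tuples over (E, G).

Joining T and U on D yields {(s, b, b, 12), (s, b, k, 18), (s, b, s, 29), (s, b, s, 31), (s, b, z, 8), (s, w, b, 12), (s, w, k, 18), (s, w, s, 29), (s, w, s, 31), (s, w, z, 8)}.
Joining (T ⨝ U) and R on C yields {(s, b, b, 12, 30), (s, b, s, 29, 36), (s, b, z, 8, 7), (s, w, b, 12, 30), (s, w, s, 29, 36), (s, w, z, 8, 7)}.
π_{E, G} gives {(30, b), (36, s), (7, z)} (3 duplicate(s) eliminated).

{(30, b), (36, s), (7, z)}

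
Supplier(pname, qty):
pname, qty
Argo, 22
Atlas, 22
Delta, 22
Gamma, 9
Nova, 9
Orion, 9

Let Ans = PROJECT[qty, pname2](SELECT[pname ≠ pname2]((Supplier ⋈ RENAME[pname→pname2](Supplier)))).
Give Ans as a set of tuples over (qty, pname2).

ρ[pname→pname2]: schema becomes (pname2, qty); tuples unchanged.
Supplier ⋈ RENAME[pname→pname2](Supplier) (natural join on qty): {(Argo, 22, Argo), (Argo, 22, Atlas), (Argo, 22, Delta), (Atlas, 22, Argo), (Atlas, 22, Atlas), (Atlas, 22, Delta), (Delta, 22, Argo), (Delta, 22, Atlas), (Delta, 22, Delta), (Gamma, 9, Gamma), (Gamma, 9, Nova), (Gamma, 9, Orion), (Nova, 9, Gamma), (Nova, 9, Nova), (Nova, 9, Orion), (Orion, 9, Gamma), (Orion, 9, Nova), (Orion, 9, Orion)}
Apply σ_{pname ≠ pname2}; surviving tuples: {(Argo, 22, Atlas), (Argo, 22, Delta), (Atlas, 22, Argo), (Atlas, 22, Delta), (Delta, 22, Argo), (Delta, 22, Atlas), (Gamma, 9, Nova), (Gamma, 9, Orion), (Nova, 9, Gamma), (Nova, 9, Orion), (Orion, 9, Gamma), (Orion, 9, Nova)}
π[qty, pname2]: project onto (qty, pname2) (6 duplicate(s) eliminated) → {(22, Argo), (22, Atlas), (22, Delta), (9, Gamma), (9, Nova), (9, Orion)}

{(22, Argo), (22, Atlas), (22, Delta), (9, Gamma), (9, Nova), (9, Orion)}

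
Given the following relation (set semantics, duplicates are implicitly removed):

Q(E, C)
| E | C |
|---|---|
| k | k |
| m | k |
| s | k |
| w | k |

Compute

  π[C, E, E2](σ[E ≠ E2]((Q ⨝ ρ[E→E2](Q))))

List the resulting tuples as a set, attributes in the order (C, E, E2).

ρ[E→E2]: schema becomes (E2, C); tuples unchanged.
Q ⋈ ρ[E→E2](Q) (natural join on C): {(k, k, k), (k, k, m), (k, k, s), (k, k, w), (m, k, k), (m, k, m), (m, k, s), (m, k, w), (s, k, k), (s, k, m), (s, k, s), (s, k, w), (w, k, k), (w, k, m), (w, k, s), (w, k, w)}
σ[E ≠ E2]: keep tuples satisfying E ≠ E2 → {(k, k, m), (k, k, s), (k, k, w), (m, k, k), (m, k, s), (m, k, w), (s, k, k), (s, k, m), (s, k, w), (w, k, k), (w, k, m), (w, k, s)}
Projecting to C, E, E2: {(k, k, m), (k, k, s), (k, k, w), (k, m, k), (k, m, s), (k, m, w), (k, s, k), (k, s, m), (k, s, w), (k, w, k), (k, w, m), (k, w, s)}

{(k, k, m), (k, k, s), (k, k, w), (k, m, k), (k, m, s), (k, m, w), (k, s, k), (k, s, m), (k, s, w), (k, w, k), (k, w, m), (k, w, s)}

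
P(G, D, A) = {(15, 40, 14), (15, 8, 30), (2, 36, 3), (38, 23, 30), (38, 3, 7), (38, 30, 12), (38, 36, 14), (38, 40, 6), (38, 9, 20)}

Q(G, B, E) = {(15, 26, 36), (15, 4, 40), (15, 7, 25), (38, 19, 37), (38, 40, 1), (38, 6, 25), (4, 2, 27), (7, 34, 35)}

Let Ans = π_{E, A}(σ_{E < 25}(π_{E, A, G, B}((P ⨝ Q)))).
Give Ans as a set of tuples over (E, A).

{(1, 12), (1, 14), (1, 20), (1, 30), (1, 6), (1, 7)}

Natural join on G: {(15, 40, 14, 26, 36), (15, 40, 14, 4, 40), (15, 40, 14, 7, 25), (15, 8, 30, 26, 36), (15, 8, 30, 4, 40), (15, 8, 30, 7, 25), (38, 23, 30, 19, 37), (38, 23, 30, 40, 1), (38, 23, 30, 6, 25), (38, 3, 7, 19, 37), (38, 3, 7, 40, 1), (38, 3, 7, 6, 25), (38, 30, 12, 19, 37), (38, 30, 12, 40, 1), (38, 30, 12, 6, 25), (38, 36, 14, 19, 37), (38, 36, 14, 40, 1), (38, 36, 14, 6, 25), (38, 40, 6, 19, 37), (38, 40, 6, 40, 1), (38, 40, 6, 6, 25), (38, 9, 20, 19, 37), (38, 9, 20, 40, 1), (38, 9, 20, 6, 25)}
Projecting to E, A, G, B: {(1, 12, 38, 40), (1, 14, 38, 40), (1, 20, 38, 40), (1, 30, 38, 40), (1, 6, 38, 40), (1, 7, 38, 40), (25, 12, 38, 6), (25, 14, 15, 7), (25, 14, 38, 6), (25, 20, 38, 6), (25, 30, 15, 7), (25, 30, 38, 6), (25, 6, 38, 6), (25, 7, 38, 6), (36, 14, 15, 26), (36, 30, 15, 26), (37, 12, 38, 19), (37, 14, 38, 19), (37, 20, 38, 19), (37, 30, 38, 19), (37, 6, 38, 19), (37, 7, 38, 19), (40, 14, 15, 4), (40, 30, 15, 4)}
Apply σ_{E < 25}; surviving tuples: {(1, 12, 38, 40), (1, 14, 38, 40), (1, 20, 38, 40), (1, 30, 38, 40), (1, 6, 38, 40), (1, 7, 38, 40)}
Projecting to E, A: {(1, 12), (1, 14), (1, 20), (1, 30), (1, 6), (1, 7)}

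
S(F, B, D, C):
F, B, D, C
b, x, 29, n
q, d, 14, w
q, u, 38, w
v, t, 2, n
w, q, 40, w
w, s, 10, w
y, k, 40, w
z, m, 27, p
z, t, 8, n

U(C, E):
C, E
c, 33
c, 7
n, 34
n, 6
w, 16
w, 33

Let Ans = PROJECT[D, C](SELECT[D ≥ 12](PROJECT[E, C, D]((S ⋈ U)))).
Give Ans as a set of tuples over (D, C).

Joining S and U on C yields {(b, x, 29, n, 34), (b, x, 29, n, 6), (q, d, 14, w, 16), (q, d, 14, w, 33), (q, u, 38, w, 16), (q, u, 38, w, 33), (v, t, 2, n, 34), (v, t, 2, n, 6), (w, q, 40, w, 16), (w, q, 40, w, 33), (w, s, 10, w, 16), (w, s, 10, w, 33), (y, k, 40, w, 16), (y, k, 40, w, 33), (z, t, 8, n, 34), (z, t, 8, n, 6)}.
π_{E, C, D} gives {(16, w, 10), (16, w, 14), (16, w, 38), (16, w, 40), (33, w, 10), (33, w, 14), (33, w, 38), (33, w, 40), (34, n, 2), (34, n, 29), (34, n, 8), (6, n, 2), (6, n, 29), (6, n, 8)} (2 duplicate(s) eliminated).
Filtering on D ≥ 12 leaves {(16, w, 14), (16, w, 38), (16, w, 40), (33, w, 14), (33, w, 38), (33, w, 40), (34, n, 29), (6, n, 29)}.
π_{D, C} gives {(14, w), (29, n), (38, w), (40, w)} (4 duplicate(s) eliminated).

{(14, w), (29, n), (38, w), (40, w)}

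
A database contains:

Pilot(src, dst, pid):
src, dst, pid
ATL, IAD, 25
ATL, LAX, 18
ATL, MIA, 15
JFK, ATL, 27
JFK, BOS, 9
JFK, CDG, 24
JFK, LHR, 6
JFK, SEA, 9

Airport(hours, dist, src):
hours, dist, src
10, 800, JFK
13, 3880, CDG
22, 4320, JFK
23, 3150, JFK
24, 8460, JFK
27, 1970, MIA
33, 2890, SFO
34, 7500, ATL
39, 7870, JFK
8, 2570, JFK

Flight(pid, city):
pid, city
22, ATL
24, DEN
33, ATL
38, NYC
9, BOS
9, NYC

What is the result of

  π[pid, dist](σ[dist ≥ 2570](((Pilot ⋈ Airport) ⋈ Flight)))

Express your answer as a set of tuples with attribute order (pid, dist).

{(24, 2570), (24, 3150), (24, 4320), (24, 7870), (24, 8460), (9, 2570), (9, 3150), (9, 4320), (9, 7870), (9, 8460)}

Pilot ⋈ Airport (natural join on src): {(ATL, IAD, 25, 34, 7500), (ATL, LAX, 18, 34, 7500), (ATL, MIA, 15, 34, 7500), (JFK, ATL, 27, 10, 800), (JFK, ATL, 27, 22, 4320), (JFK, ATL, 27, 23, 3150), (JFK, ATL, 27, 24, 8460), (JFK, ATL, 27, 39, 7870), (JFK, ATL, 27, 8, 2570), (JFK, BOS, 9, 10, 800), (JFK, BOS, 9, 22, 4320), (JFK, BOS, 9, 23, 3150), (JFK, BOS, 9, 24, 8460), (JFK, BOS, 9, 39, 7870), (JFK, BOS, 9, 8, 2570), (JFK, CDG, 24, 10, 800), (JFK, CDG, 24, 22, 4320), (JFK, CDG, 24, 23, 3150), (JFK, CDG, 24, 24, 8460), (JFK, CDG, 24, 39, 7870), (JFK, CDG, 24, 8, 2570), (JFK, LHR, 6, 10, 800), (JFK, LHR, 6, 22, 4320), (JFK, LHR, 6, 23, 3150), (JFK, LHR, 6, 24, 8460), (JFK, LHR, 6, 39, 7870), (JFK, LHR, 6, 8, 2570), (JFK, SEA, 9, 10, 800), (JFK, SEA, 9, 22, 4320), (JFK, SEA, 9, 23, 3150), (JFK, SEA, 9, 24, 8460), (JFK, SEA, 9, 39, 7870), (JFK, SEA, 9, 8, 2570)}
(Pilot ⋈ Airport) ⋈ Flight (natural join on pid): {(JFK, BOS, 9, 10, 800, BOS), (JFK, BOS, 9, 10, 800, NYC), (JFK, BOS, 9, 22, 4320, BOS), (JFK, BOS, 9, 22, 4320, NYC), (JFK, BOS, 9, 23, 3150, BOS), (JFK, BOS, 9, 23, 3150, NYC), (JFK, BOS, 9, 24, 8460, BOS), (JFK, BOS, 9, 24, 8460, NYC), (JFK, BOS, 9, 39, 7870, BOS), (JFK, BOS, 9, 39, 7870, NYC), (JFK, BOS, 9, 8, 2570, BOS), (JFK, BOS, 9, 8, 2570, NYC), (JFK, CDG, 24, 10, 800, DEN), (JFK, CDG, 24, 22, 4320, DEN), (JFK, CDG, 24, 23, 3150, DEN), (JFK, CDG, 24, 24, 8460, DEN), (JFK, CDG, 24, 39, 7870, DEN), (JFK, CDG, 24, 8, 2570, DEN), (JFK, SEA, 9, 10, 800, BOS), (JFK, SEA, 9, 10, 800, NYC), (JFK, SEA, 9, 22, 4320, BOS), (JFK, SEA, 9, 22, 4320, NYC), (JFK, SEA, 9, 23, 3150, BOS), (JFK, SEA, 9, 23, 3150, NYC), (JFK, SEA, 9, 24, 8460, BOS), (JFK, SEA, 9, 24, 8460, NYC), (JFK, SEA, 9, 39, 7870, BOS), (JFK, SEA, 9, 39, 7870, NYC), (JFK, SEA, 9, 8, 2570, BOS), (JFK, SEA, 9, 8, 2570, NYC)}
Selection dist ≥ 2570: {(JFK, BOS, 9, 22, 4320, BOS), (JFK, BOS, 9, 22, 4320, NYC), (JFK, BOS, 9, 23, 3150, BOS), (JFK, BOS, 9, 23, 3150, NYC), (JFK, BOS, 9, 24, 8460, BOS), (JFK, BOS, 9, 24, 8460, NYC), (JFK, BOS, 9, 39, 7870, BOS), (JFK, BOS, 9, 39, 7870, NYC), (JFK, BOS, 9, 8, 2570, BOS), (JFK, BOS, 9, 8, 2570, NYC), (JFK, CDG, 24, 22, 4320, DEN), (JFK, CDG, 24, 23, 3150, DEN), (JFK, CDG, 24, 24, 8460, DEN), (JFK, CDG, 24, 39, 7870, DEN), (JFK, CDG, 24, 8, 2570, DEN), (JFK, SEA, 9, 22, 4320, BOS), (JFK, SEA, 9, 22, 4320, NYC), (JFK, SEA, 9, 23, 3150, BOS), (JFK, SEA, 9, 23, 3150, NYC), (JFK, SEA, 9, 24, 8460, BOS), (JFK, SEA, 9, 24, 8460, NYC), (JFK, SEA, 9, 39, 7870, BOS), (JFK, SEA, 9, 39, 7870, NYC), (JFK, SEA, 9, 8, 2570, BOS), (JFK, SEA, 9, 8, 2570, NYC)}
π_{pid, dist} gives {(24, 2570), (24, 3150), (24, 4320), (24, 7870), (24, 8460), (9, 2570), (9, 3150), (9, 4320), (9, 7870), (9, 8460)} (15 duplicate(s) eliminated).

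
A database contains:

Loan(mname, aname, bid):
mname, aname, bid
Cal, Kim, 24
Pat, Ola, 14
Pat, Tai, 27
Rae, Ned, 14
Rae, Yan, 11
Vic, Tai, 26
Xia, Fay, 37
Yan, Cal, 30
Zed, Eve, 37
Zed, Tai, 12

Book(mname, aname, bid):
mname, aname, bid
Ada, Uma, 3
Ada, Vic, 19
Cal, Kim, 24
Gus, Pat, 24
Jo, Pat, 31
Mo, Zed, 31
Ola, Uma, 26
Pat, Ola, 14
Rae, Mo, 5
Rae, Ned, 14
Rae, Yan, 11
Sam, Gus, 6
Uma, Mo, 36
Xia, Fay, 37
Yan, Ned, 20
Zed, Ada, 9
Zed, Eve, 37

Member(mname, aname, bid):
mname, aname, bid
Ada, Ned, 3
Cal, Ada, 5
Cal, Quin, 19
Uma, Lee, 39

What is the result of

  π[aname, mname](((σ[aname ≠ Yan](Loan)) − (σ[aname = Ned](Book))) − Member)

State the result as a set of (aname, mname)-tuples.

Filtering on aname ≠ Yan leaves {(Cal, Kim, 24), (Pat, Ola, 14), (Pat, Tai, 27), (Rae, Ned, 14), (Vic, Tai, 26), (Xia, Fay, 37), (Yan, Cal, 30), (Zed, Eve, 37), (Zed, Tai, 12)}.
Filtering on aname = Ned leaves {(Rae, Ned, 14), (Yan, Ned, 20)}.
Set difference of the two operands is {(Cal, Kim, 24), (Pat, Ola, 14), (Pat, Tai, 27), (Vic, Tai, 26), (Xia, Fay, 37), (Yan, Cal, 30), (Zed, Eve, 37), (Zed, Tai, 12)}.
Set difference of the two operands is {(Cal, Kim, 24), (Pat, Ola, 14), (Pat, Tai, 27), (Vic, Tai, 26), (Xia, Fay, 37), (Yan, Cal, 30), (Zed, Eve, 37), (Zed, Tai, 12)}.
π_{aname, mname} gives {(Cal, Yan), (Eve, Zed), (Fay, Xia), (Kim, Cal), (Ola, Pat), (Tai, Pat), (Tai, Vic), (Tai, Zed)}.

{(Cal, Yan), (Eve, Zed), (Fay, Xia), (Kim, Cal), (Ola, Pat), (Tai, Pat), (Tai, Vic), (Tai, Zed)}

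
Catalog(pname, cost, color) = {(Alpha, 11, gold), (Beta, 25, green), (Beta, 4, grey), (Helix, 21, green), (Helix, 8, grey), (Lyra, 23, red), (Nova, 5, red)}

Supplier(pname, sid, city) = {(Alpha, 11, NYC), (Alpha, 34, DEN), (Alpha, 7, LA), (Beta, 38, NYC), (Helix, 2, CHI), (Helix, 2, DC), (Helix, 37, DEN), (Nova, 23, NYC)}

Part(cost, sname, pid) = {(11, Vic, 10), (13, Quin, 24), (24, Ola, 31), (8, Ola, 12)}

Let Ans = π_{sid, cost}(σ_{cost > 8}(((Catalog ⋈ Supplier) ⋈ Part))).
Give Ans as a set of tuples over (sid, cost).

Joining Catalog and Supplier on pname yields {(Alpha, 11, gold, 11, NYC), (Alpha, 11, gold, 34, DEN), (Alpha, 11, gold, 7, LA), (Beta, 25, green, 38, NYC), (Beta, 4, grey, 38, NYC), (Helix, 21, green, 2, CHI), (Helix, 21, green, 2, DC), (Helix, 21, green, 37, DEN), (Helix, 8, grey, 2, CHI), (Helix, 8, grey, 2, DC), (Helix, 8, grey, 37, DEN), (Nova, 5, red, 23, NYC)}.
Joining (Catalog ⋈ Supplier) and Part on cost yields {(Alpha, 11, gold, 11, NYC, Vic, 10), (Alpha, 11, gold, 34, DEN, Vic, 10), (Alpha, 11, gold, 7, LA, Vic, 10), (Helix, 8, grey, 2, CHI, Ola, 12), (Helix, 8, grey, 2, DC, Ola, 12), (Helix, 8, grey, 37, DEN, Ola, 12)}.
Apply σ_{cost > 8}; surviving tuples: {(Alpha, 11, gold, 11, NYC, Vic, 10), (Alpha, 11, gold, 34, DEN, Vic, 10), (Alpha, 11, gold, 7, LA, Vic, 10)}
Keep only column(s) sid, cost: {(11, 11), (34, 11), (7, 11)}

{(11, 11), (34, 11), (7, 11)}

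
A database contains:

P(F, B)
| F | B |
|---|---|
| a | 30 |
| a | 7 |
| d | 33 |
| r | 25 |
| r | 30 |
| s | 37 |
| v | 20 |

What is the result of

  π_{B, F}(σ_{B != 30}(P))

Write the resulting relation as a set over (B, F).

{(20, v), (25, r), (33, d), (37, s), (7, a)}

Apply σ_{B != 30}; surviving tuples: {(a, 7), (d, 33), (r, 25), (s, 37), (v, 20)}
π_{B, F} gives {(20, v), (25, r), (33, d), (37, s), (7, a)}.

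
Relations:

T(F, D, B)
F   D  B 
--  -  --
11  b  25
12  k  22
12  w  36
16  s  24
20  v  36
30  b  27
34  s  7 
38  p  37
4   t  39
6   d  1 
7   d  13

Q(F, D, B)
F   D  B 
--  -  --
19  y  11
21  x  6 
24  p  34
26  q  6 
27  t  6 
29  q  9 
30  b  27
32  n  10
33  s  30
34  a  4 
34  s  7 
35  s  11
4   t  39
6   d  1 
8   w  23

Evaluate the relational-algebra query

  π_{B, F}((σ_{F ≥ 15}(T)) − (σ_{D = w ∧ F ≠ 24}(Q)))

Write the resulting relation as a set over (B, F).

{(24, 16), (27, 30), (36, 20), (37, 38), (7, 34)}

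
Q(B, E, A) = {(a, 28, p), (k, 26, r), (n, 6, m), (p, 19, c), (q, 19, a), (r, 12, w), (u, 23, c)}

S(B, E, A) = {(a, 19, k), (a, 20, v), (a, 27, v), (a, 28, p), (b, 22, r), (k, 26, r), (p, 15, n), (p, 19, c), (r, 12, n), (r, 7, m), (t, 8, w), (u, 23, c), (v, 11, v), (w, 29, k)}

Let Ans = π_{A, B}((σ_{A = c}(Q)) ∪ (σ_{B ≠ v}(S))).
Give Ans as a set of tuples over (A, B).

{(c, p), (c, u), (k, a), (k, w), (m, r), (n, p), (n, r), (p, a), (r, b), (r, k), (v, a), (w, t)}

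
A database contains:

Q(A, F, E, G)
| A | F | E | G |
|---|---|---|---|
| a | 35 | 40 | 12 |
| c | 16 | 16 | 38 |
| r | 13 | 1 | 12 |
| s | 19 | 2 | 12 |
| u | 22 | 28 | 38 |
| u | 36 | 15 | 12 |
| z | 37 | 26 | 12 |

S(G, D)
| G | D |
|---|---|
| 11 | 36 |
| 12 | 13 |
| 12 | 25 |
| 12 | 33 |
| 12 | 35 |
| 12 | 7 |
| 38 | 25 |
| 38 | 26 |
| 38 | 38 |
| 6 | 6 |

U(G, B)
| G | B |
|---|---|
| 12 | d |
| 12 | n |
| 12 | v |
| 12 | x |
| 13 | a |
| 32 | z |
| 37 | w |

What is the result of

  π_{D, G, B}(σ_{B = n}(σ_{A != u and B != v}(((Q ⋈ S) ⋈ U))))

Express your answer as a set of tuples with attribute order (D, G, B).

{(13, 12, n), (25, 12, n), (33, 12, n), (35, 12, n), (7, 12, n)}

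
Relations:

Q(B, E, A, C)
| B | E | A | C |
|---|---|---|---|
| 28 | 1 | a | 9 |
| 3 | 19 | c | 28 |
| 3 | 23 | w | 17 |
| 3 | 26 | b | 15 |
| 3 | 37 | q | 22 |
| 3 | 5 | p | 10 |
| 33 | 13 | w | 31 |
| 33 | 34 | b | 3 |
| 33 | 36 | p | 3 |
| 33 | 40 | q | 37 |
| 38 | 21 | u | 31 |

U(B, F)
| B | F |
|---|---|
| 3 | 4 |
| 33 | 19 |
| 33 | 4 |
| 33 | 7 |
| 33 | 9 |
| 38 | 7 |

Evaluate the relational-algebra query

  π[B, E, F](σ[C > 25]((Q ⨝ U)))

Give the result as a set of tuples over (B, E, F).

{(3, 19, 4), (33, 13, 19), (33, 13, 4), (33, 13, 7), (33, 13, 9), (33, 40, 19), (33, 40, 4), (33, 40, 7), (33, 40, 9), (38, 21, 7)}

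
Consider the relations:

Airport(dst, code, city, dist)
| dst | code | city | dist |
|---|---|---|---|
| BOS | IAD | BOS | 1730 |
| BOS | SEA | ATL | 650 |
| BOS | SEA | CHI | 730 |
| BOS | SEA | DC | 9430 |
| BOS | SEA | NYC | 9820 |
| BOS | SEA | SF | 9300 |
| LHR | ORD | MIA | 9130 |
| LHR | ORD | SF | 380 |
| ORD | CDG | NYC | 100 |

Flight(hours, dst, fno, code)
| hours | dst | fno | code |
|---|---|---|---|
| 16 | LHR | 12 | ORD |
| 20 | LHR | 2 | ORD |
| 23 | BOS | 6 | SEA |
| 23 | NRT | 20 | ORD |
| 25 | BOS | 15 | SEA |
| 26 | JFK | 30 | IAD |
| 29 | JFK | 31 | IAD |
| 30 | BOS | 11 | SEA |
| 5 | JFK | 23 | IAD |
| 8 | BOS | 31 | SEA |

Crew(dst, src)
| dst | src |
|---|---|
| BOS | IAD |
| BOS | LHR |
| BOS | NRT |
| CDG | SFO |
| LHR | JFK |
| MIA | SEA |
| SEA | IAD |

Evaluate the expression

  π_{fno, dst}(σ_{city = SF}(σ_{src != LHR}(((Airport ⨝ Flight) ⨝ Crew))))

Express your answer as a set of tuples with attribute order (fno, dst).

{(11, BOS), (12, LHR), (15, BOS), (2, LHR), (31, BOS), (6, BOS)}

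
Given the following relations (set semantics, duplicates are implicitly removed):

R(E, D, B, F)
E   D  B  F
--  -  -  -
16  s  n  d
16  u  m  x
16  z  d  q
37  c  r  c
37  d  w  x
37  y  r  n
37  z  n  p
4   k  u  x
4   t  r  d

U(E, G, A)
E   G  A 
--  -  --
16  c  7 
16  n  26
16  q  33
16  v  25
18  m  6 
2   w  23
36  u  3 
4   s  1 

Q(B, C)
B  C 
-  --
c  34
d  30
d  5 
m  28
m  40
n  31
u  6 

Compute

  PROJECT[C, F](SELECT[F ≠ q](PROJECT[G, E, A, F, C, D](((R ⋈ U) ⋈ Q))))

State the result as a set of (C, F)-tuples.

R ⋈ U (natural join on E): {(16, s, n, d, c, 7), (16, s, n, d, n, 26), (16, s, n, d, q, 33), (16, s, n, d, v, 25), (16, u, m, x, c, 7), (16, u, m, x, n, 26), (16, u, m, x, q, 33), (16, u, m, x, v, 25), (16, z, d, q, c, 7), (16, z, d, q, n, 26), (16, z, d, q, q, 33), (16, z, d, q, v, 25), (4, k, u, x, s, 1), (4, t, r, d, s, 1)}
(R ⋈ U) ⋈ Q (natural join on B): {(16, s, n, d, c, 7, 31), (16, s, n, d, n, 26, 31), (16, s, n, d, q, 33, 31), (16, s, n, d, v, 25, 31), (16, u, m, x, c, 7, 28), (16, u, m, x, c, 7, 40), (16, u, m, x, n, 26, 28), (16, u, m, x, n, 26, 40), (16, u, m, x, q, 33, 28), (16, u, m, x, q, 33, 40), (16, u, m, x, v, 25, 28), (16, u, m, x, v, 25, 40), (16, z, d, q, c, 7, 30), (16, z, d, q, c, 7, 5), (16, z, d, q, n, 26, 30), (16, z, d, q, n, 26, 5), (16, z, d, q, q, 33, 30), (16, z, d, q, q, 33, 5), (16, z, d, q, v, 25, 30), (16, z, d, q, v, 25, 5), (4, k, u, x, s, 1, 6)}
Keep only column(s) G, E, A, F, C, D: {(c, 16, 7, d, 31, s), (c, 16, 7, q, 30, z), (c, 16, 7, q, 5, z), (c, 16, 7, x, 28, u), (c, 16, 7, x, 40, u), (n, 16, 26, d, 31, s), (n, 16, 26, q, 30, z), (n, 16, 26, q, 5, z), (n, 16, 26, x, 28, u), (n, 16, 26, x, 40, u), (q, 16, 33, d, 31, s), (q, 16, 33, q, 30, z), (q, 16, 33, q, 5, z), (q, 16, 33, x, 28, u), (q, 16, 33, x, 40, u), (s, 4, 1, x, 6, k), (v, 16, 25, d, 31, s), (v, 16, 25, q, 30, z), (v, 16, 25, q, 5, z), (v, 16, 25, x, 28, u), (v, 16, 25, x, 40, u)}
Filtering on F ≠ q leaves {(c, 16, 7, d, 31, s), (c, 16, 7, x, 28, u), (c, 16, 7, x, 40, u), (n, 16, 26, d, 31, s), (n, 16, 26, x, 28, u), (n, 16, 26, x, 40, u), (q, 16, 33, d, 31, s), (q, 16, 33, x, 28, u), (q, 16, 33, x, 40, u), (s, 4, 1, x, 6, k), (v, 16, 25, d, 31, s), (v, 16, 25, x, 28, u), (v, 16, 25, x, 40, u)}.
Keep only column(s) C, F (9 duplicate(s) eliminated): {(28, x), (31, d), (40, x), (6, x)}

{(28, x), (31, d), (40, x), (6, x)}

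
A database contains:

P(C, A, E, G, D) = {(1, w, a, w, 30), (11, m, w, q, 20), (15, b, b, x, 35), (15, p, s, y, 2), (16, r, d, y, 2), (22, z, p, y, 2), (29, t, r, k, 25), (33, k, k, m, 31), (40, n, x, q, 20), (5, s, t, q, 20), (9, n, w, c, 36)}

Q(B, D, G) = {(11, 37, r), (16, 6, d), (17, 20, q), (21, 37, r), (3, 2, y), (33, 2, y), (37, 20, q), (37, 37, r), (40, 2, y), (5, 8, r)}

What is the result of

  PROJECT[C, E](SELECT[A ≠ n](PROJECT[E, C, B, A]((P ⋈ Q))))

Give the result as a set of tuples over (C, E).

{(11, w), (15, s), (16, d), (22, p), (5, t)}

Joining P and Q on G, D yields {(11, m, w, q, 20, 17), (11, m, w, q, 20, 37), (15, p, s, y, 2, 3), (15, p, s, y, 2, 33), (15, p, s, y, 2, 40), (16, r, d, y, 2, 3), (16, r, d, y, 2, 33), (16, r, d, y, 2, 40), (22, z, p, y, 2, 3), (22, z, p, y, 2, 33), (22, z, p, y, 2, 40), (40, n, x, q, 20, 17), (40, n, x, q, 20, 37), (5, s, t, q, 20, 17), (5, s, t, q, 20, 37)}.
Projecting to E, C, B, A: {(d, 16, 3, r), (d, 16, 33, r), (d, 16, 40, r), (p, 22, 3, z), (p, 22, 33, z), (p, 22, 40, z), (s, 15, 3, p), (s, 15, 33, p), (s, 15, 40, p), (t, 5, 17, s), (t, 5, 37, s), (w, 11, 17, m), (w, 11, 37, m), (x, 40, 17, n), (x, 40, 37, n)}
Apply σ_{A ≠ n}; surviving tuples: {(d, 16, 3, r), (d, 16, 33, r), (d, 16, 40, r), (p, 22, 3, z), (p, 22, 33, z), (p, 22, 40, z), (s, 15, 3, p), (s, 15, 33, p), (s, 15, 40, p), (t, 5, 17, s), (t, 5, 37, s), (w, 11, 17, m), (w, 11, 37, m)}
Projecting to C, E (8 duplicate(s) eliminated): {(11, w), (15, s), (16, d), (22, p), (5, t)}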